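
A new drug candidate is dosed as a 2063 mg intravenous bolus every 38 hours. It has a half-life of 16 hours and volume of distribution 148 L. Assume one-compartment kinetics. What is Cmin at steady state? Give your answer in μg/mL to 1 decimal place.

Over one 38-h interval, 38/16 ≈ 2.375 half-lives elapse, leaving f ≈ 0.1928 of each dose.
At steady state, accumulation factor R = 1/(1 − e^(−kτ)) ≈ 1.2389.
Each bolus raises the concentration by D/Vd = 2063/148 ≈ 13.939 μg/mL.
Steady-state peak Cmax,ss = C₀·R ≈ 13.939 × 1.2389 ≈ 17.269 μg/mL.
One interval later, Cmin,ss = Cmax,ss·e^(−kτ) ≈ 17.269 × 0.1928 ≈ 3.329 μg/mL.

3.3 μg/mL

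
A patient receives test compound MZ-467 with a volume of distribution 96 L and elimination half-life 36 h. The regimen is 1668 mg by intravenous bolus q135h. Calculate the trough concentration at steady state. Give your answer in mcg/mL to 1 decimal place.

1.4 mcg/mL

k = ln2/t½ = ln2/36 ≈ 0.019254 h⁻¹; fraction remaining f = e^(−kτ) = e^(−0.019254×135) ≈ 0.0743.
Single-dose peak C₀ = D/Vd = 1668/96 ≈ 17.375 mcg/mL.
Steady-state trough Cmin,ss = C₀·f/(1−f) ≈ 17.375 × 0.0743/0.9257 ≈ 1.395 mcg/mL.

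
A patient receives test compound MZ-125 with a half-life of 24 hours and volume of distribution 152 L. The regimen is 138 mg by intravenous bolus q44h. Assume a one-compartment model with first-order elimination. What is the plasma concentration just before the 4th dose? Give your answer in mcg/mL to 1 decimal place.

f = (1/2)^(τ/t½) = (1/2)^(44/24) ≈ 0.2806.
C₀ = D/Vd = 138/152 ≈ 0.908 mcg/mL.
Before the 4th dose, 3 doses have been given. Superposition: Cmin = C₀·(f + f² + … + f^3).
≈ 0.908 × (0.2806 + 0.0787 + 0.0221) ≈ 0.908 × 0.3814 ≈ 0.346 mcg/mL.

0.3 mcg/mL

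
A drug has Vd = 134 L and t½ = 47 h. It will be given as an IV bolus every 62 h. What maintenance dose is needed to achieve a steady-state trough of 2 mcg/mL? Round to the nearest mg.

401 mg

τ/t½ = 62/47 ≈ 1.3191, so f = (1/2)^(62/47) ≈ 0.400771.
Cmin,ss = (D/Vd)·f/(1−f), so D = Cmin,ss·Vd·(1−f)/f.
D = 2 × 134 × (1−f)/f ≈ 2 × 134 × 1.49519 ≈ 400.71 mg.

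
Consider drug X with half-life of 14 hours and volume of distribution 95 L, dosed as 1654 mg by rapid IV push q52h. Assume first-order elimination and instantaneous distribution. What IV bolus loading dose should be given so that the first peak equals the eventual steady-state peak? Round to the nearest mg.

1790 mg

f = (1/2)^(52/14) ≈ 0.076188; accumulation ratio R = 1/(1−f) ≈ 1.08247.
Loading dose to hit Cmax,ss on first dose: D_load = D_maint·R ≈ 1654 × 1.08247 ≈ 1790.41 mg.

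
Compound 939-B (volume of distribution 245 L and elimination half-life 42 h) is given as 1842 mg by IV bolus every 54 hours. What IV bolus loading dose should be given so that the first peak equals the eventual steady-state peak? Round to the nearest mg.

f = (1/2)^(54/42) ≈ 0.410168; accumulation ratio R = 1/(1−f) ≈ 1.69540.
Loading dose to hit Cmax,ss on first dose: D_load = D_maint·R ≈ 1842 × 1.69540 ≈ 3122.93 mg.

3123 mg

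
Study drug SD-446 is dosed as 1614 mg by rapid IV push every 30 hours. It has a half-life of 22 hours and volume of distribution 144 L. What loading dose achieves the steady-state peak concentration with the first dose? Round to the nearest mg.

2640 mg

f = (1/2)^(30/22) ≈ 0.388602; accumulation ratio R = 1/(1−f) ≈ 1.63560.
Loading dose to hit Cmax,ss on first dose: D_load = D_maint·R ≈ 1614 × 1.63560 ≈ 2639.86 mg.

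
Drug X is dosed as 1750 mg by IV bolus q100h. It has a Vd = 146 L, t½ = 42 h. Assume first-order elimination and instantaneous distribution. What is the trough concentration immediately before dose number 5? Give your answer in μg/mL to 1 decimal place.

2.8 μg/mL

f = (1/2)^(τ/t½) = (1/2)^(100/42) ≈ 0.1920.
C₀ = D/Vd = 1750/146 ≈ 11.986 μg/mL.
Before the 5th dose, 4 doses have been given. Superposition: Cmin = C₀·(f + f² + … + f^4).
≈ 11.986 × (0.1920 + 0.0369 + 0.0071 + 0.0014) ≈ 11.986 × 0.2374 ≈ 2.845 μg/mL.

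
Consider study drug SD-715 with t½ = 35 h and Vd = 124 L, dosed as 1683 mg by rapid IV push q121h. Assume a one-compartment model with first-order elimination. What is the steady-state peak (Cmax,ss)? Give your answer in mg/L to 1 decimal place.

k = ln2/t½ = ln2/35 ≈ 0.019804 h⁻¹; fraction remaining f = e^(−kτ) = e^(−0.019804×121) ≈ 0.0911.
At steady state, accumulation factor R = 1/(1 − e^(−kτ)) ≈ 1.1002.
Each bolus raises the concentration by D/Vd = 1683/124 ≈ 13.573 mg/L.
Cmax,ss = C₀/(1 − f) ≈ 13.573/0.9089 ≈ 14.933 mg/L.

14.9 mg/L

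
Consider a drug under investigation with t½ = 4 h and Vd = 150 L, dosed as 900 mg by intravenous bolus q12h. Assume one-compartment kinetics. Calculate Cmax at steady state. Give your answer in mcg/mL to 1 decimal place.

The dosing interval is 3 half-lives, so f = 2^(−3) = 0.125.
At steady state, R = 1/(1 − 0.125) = 8/7.
Single-dose peak C₀ = D/Vd = 900/150 = 6 mcg/mL.
Steady-state peak Cmax,ss = C₀·R = 6 × 8/7 ≈ 6.857 mcg/mL.

6.9 mcg/mL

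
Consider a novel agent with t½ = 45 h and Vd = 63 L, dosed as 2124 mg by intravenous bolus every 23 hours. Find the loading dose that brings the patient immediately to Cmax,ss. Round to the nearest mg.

f = (1/2)^(23/45) ≈ 0.701682; accumulation ratio R = 1/(1−f) ≈ 3.35213.
Loading dose to hit Cmax,ss on first dose: D_load = D_maint·R ≈ 2124 × 3.35213 ≈ 7119.92 mg.

7120 mg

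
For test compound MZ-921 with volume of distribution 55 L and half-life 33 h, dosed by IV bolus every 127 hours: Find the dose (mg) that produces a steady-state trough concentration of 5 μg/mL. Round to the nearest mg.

τ/t½ = 127/33 ≈ 3.8485, so f = (1/2)^(127/33) ≈ 0.069421.
Cmin,ss = (D/Vd)·f/(1−f), so D = Cmin,ss·Vd·(1−f)/f.
D = 5 × 55 × (1−f)/f ≈ 5 × 55 × 13.40486 ≈ 3686.34 mg.

3686 mg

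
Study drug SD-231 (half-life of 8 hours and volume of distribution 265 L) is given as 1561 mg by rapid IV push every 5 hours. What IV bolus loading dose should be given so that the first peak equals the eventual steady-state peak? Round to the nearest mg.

f = (1/2)^(5/8) ≈ 0.648420; accumulation ratio R = 1/(1−f) ≈ 2.84430.
Loading dose to hit Cmax,ss on first dose: D_load = D_maint·R ≈ 1561 × 2.84430 ≈ 4439.95 mg.

4440 mg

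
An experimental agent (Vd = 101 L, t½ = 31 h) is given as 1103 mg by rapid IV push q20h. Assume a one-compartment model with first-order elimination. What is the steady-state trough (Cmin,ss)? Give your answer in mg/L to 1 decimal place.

τ/t½ = 20/31 ≈ 0.64516, so fraction remaining f = (1/2)^(20/31) ≈ 0.6394.
Accumulation ratio R = 1/(1 − f) ≈ 1/0.3606 ≈ 2.7732.
Each bolus raises the concentration by D/Vd = 1103/101 ≈ 10.921 mg/L.
Cmax,ss = C₀/(1 − f) ≈ 10.921/0.3606 ≈ 30.286 mg/L.
Steady-state trough Cmin,ss = Cmax,ss·f ≈ 30.286 × 0.6394 ≈ 19.365 mg/L.

19.4 mg/L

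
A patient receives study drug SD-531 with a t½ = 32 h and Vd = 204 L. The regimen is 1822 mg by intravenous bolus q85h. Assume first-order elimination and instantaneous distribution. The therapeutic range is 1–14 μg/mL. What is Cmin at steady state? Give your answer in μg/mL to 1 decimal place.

Over one 85-h interval, 85/32 ≈ 2.6562 half-lives elapse, leaving f ≈ 0.1586 of each dose.
Accumulation ratio R = 1/(1 − f) ≈ 1/0.8414 ≈ 1.1885.
Single-dose peak C₀ = D/Vd = 1822/204 ≈ 8.931 μg/mL.
Cmax,ss = C₀/(1 − f) ≈ 8.931/0.8414 ≈ 10.614 μg/mL.
Steady-state trough Cmin,ss = Cmax,ss·f ≈ 10.614 × 0.1586 ≈ 1.683 μg/mL.
Trough 1.7 μg/mL vs MEC 1 μg/mL: adequate.

1.7 μg/mL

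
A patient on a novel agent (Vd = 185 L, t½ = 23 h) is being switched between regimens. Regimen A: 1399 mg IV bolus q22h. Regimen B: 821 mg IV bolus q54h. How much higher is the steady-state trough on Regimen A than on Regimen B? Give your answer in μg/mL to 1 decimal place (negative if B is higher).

7.0 μg/mL

Regimen A: f = (1/2)^(22/23) ≈ 0.5153; Cmin,ss = (1399/185)·f/(1−f) ≈ 8.040 μg/mL.
Regimen B: f = (1/2)^(54/23) ≈ 0.1964; Cmin,ss = (821/185)·f/(1−f) ≈ 1.085 μg/mL.
Difference ≈ 8.040 − 1.085 ≈ 6.955 μg/mL.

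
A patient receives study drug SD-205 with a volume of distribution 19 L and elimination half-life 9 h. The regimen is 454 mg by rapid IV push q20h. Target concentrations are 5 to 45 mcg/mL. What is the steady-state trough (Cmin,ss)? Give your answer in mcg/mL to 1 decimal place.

6.5 mcg/mL

Over one 20-h interval, 20/9 ≈ 2.2222 half-lives elapse, leaving f ≈ 0.2143 of each dose.
At steady state, accumulation factor R = 1/(1 − e^(−kτ)) ≈ 1.2728.
Single-dose peak C₀ = D/Vd = 454/19 ≈ 23.895 mcg/mL.
Cmax,ss = C₀/(1 − f) ≈ 23.895/0.7857 ≈ 30.412 mcg/mL.
One interval later, Cmin,ss = Cmax,ss·e^(−kτ) ≈ 30.412 × 0.2143 ≈ 6.517 mcg/mL.
Trough 6.5 mcg/mL vs MEC 5 mcg/mL: adequate.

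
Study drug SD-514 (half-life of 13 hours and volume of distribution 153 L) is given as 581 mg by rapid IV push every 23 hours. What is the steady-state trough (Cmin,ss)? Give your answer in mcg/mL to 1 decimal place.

1.6 mcg/mL

Over one 23-h interval, 23/13 ≈ 1.7692 half-lives elapse, leaving f ≈ 0.2934 of each dose.
Accumulation ratio R = 1/(1 − f) ≈ 1/0.7066 ≈ 1.4152.
Single-dose peak C₀ = D/Vd = 581/153 ≈ 3.797 mcg/mL.
Steady-state peak Cmax,ss = C₀·R ≈ 3.797 × 1.4152 ≈ 5.374 mcg/mL.
One interval later, Cmin,ss = Cmax,ss·e^(−kτ) ≈ 5.374 × 0.2934 ≈ 1.577 mcg/mL.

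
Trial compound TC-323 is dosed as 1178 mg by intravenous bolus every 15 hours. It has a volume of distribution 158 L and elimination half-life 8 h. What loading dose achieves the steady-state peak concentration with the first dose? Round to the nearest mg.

f = (1/2)^(15/8) ≈ 0.272627; accumulation ratio R = 1/(1−f) ≈ 1.37481.
Loading dose to hit Cmax,ss on first dose: D_load = D_maint·R ≈ 1178 × 1.37481 ≈ 1619.53 mg.

1620 mg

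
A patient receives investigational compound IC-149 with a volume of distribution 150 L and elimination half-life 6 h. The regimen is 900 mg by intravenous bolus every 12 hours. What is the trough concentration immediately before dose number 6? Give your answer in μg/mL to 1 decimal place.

f = (1/2)^(τ/t½) = (1/2)^(12/6) ≈ 0.2500.
C₀ = D/Vd = 900/150 ≈ 6.000 μg/mL.
Before the 6th dose, 5 doses have been given. Superposition: Cmin = C₀·(f + f² + … + f^5).
≈ 6.000 × (0.2500 + 0.0625 + 0.0156 + 0.0039 + 0.0010) ≈ 6.000 × 0.3330 ≈ 1.998 μg/mL.

2.0 μg/mL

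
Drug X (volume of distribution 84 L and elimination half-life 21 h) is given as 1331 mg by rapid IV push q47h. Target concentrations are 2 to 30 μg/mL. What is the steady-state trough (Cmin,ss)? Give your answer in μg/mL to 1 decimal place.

τ/t½ = 47/21 ≈ 2.2381, so fraction remaining f = (1/2)^(47/21) ≈ 0.2120.
At steady state, accumulation factor R = 1/(1 − e^(−kτ)) ≈ 1.2690.
Each bolus raises the concentration by D/Vd = 1331/84 ≈ 15.845 μg/mL.
Cmax,ss = C₀/(1 − f) ≈ 15.845/0.7880 ≈ 20.108 μg/mL.
One interval later, Cmin,ss = Cmax,ss·e^(−kτ) ≈ 20.108 × 0.2120 ≈ 4.263 μg/mL.
Trough 4.3 μg/mL vs MEC 2 μg/mL: adequate.

4.3 μg/mL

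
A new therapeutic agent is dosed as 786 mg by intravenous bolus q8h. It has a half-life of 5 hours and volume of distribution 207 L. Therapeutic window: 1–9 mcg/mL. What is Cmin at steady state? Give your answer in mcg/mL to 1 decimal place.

k = ln2/t½ = ln2/5 ≈ 0.138629 h⁻¹; fraction remaining f = e^(−kτ) = e^(−0.138629×8) ≈ 0.3299.
Accumulation ratio R = 1/(1 − f) ≈ 1/0.6701 ≈ 1.4923.
Single-dose peak C₀ = D/Vd = 786/207 ≈ 3.797 mcg/mL.
Steady-state peak Cmax,ss = C₀·R ≈ 3.797 × 1.4923 ≈ 5.666 mcg/mL.
One interval later, Cmin,ss = Cmax,ss·e^(−kτ) ≈ 5.666 × 0.3299 ≈ 1.869 mcg/mL.
Trough 1.9 mcg/mL vs MEC 1 mcg/mL: adequate.

1.9 mcg/mL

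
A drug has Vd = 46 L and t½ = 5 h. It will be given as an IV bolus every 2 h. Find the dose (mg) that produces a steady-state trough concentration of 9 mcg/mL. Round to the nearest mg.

τ/t½ = 2/5 ≈ 0.4, so f = (1/2)^(2/5) ≈ 0.757858.
Cmin,ss = (D/Vd)·f/(1−f), so D = Cmin,ss·Vd·(1−f)/f.
D = 9 × 46 × (1−f)/f ≈ 9 × 46 × 0.31951 ≈ 132.28 mg.

132 mg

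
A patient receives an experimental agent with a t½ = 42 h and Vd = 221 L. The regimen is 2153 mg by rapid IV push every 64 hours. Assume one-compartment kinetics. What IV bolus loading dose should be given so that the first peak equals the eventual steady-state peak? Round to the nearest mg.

3301 mg

f = (1/2)^(64/42) ≈ 0.347766; accumulation ratio R = 1/(1−f) ≈ 1.53319.
Loading dose to hit Cmax,ss on first dose: D_load = D_maint·R ≈ 2153 × 1.53319 ≈ 3300.96 mg.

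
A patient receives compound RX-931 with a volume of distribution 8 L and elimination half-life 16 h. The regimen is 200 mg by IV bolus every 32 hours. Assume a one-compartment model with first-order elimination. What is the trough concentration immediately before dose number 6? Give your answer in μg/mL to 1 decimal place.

8.3 μg/mL

f = (1/2)^(τ/t½) = (1/2)^(32/16) ≈ 0.2500.
C₀ = D/Vd = 200/8 ≈ 25.000 μg/mL.
Before the 6th dose, 5 doses have been given. Superposition: Cmin = C₀·(f + f² + … + f^5).
≈ 25.000 × (0.2500 + 0.0625 + 0.0156 + 0.0039 + 0.0010) ≈ 25.000 × 0.3330 ≈ 8.325 μg/mL.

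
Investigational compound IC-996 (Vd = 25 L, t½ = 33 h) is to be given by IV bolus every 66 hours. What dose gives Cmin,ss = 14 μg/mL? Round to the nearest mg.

τ/t½ = 66/33 ≈ 2, so f = (1/2)^(66/33) ≈ 0.250000.
Cmin,ss = (D/Vd)·f/(1−f), so D = Cmin,ss·Vd·(1−f)/f.
D = 14 × 25 × (1−f)/f ≈ 14 × 25 × 3.00000 ≈ 1050.00 mg.

1050 mg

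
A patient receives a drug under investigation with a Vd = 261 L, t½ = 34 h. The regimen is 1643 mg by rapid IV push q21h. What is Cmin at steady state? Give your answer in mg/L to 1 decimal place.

11.8 mg/L

k = ln2/t½ = ln2/34 ≈ 0.020387 h⁻¹; fraction remaining f = e^(−kτ) = e^(−0.020387×21) ≈ 0.6517.
Each bolus raises the concentration by D/Vd = 1643/261 ≈ 6.295 mg/L.
Steady-state trough Cmin,ss = C₀·f/(1−f) ≈ 6.295 × 0.6517/0.3483 ≈ 11.778 mg/L.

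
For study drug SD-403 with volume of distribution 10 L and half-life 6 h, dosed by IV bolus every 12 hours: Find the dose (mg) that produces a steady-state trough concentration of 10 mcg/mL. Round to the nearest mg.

300 mg

τ/t½ = 12/6 ≈ 2, so f = (1/2)^(12/6) ≈ 0.250000.
Cmin,ss = (D/Vd)·f/(1−f), so D = Cmin,ss·Vd·(1−f)/f.
D = 10 × 10 × (1−f)/f ≈ 10 × 10 × 3.00000 ≈ 300.00 mg.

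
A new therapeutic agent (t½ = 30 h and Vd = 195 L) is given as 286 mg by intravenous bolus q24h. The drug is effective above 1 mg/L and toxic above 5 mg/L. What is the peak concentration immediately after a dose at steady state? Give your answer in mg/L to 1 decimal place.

Over one 24-h interval, 24/30 ≈ 0.8 half-lives elapse, leaving f ≈ 0.5743 of each dose.
Accumulation ratio R = 1/(1 − f) ≈ 1/0.4257 ≈ 2.3491.
Single-dose peak C₀ = D/Vd = 286/195 ≈ 1.467 mg/L.
Steady-state peak Cmax,ss = C₀·R ≈ 1.467 × 2.3491 ≈ 3.446 mg/L.
Peak 3.4 mg/L vs MTC 5 mg/L: below toxic threshold.

3.4 mg/L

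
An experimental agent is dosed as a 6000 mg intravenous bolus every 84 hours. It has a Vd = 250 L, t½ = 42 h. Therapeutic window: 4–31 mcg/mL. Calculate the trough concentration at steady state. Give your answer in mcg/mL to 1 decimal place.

The dosing interval is 2 half-lives, so f = 2^(−2) = 0.25.
Accumulation ratio R = 1/(1 − f) = 1/0.75 = 4/3.
Single-dose peak C₀ = D/Vd = 6000/250 = 24 mcg/mL.
Steady-state peak Cmax,ss = C₀·R = 24 × 4/3 ≈ 32.000 mcg/mL.
Steady-state trough Cmin,ss = Cmax,ss·f ≈ 32.000 × 0.25 ≈ 8.000 mcg/mL.
Trough 8.0 mcg/mL vs MEC 4 mcg/mL: adequate.

8.0 mcg/mL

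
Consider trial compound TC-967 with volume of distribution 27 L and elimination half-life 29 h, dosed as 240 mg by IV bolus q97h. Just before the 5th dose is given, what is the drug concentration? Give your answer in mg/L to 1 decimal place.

1.0 mg/L

f = (1/2)^(τ/t½) = (1/2)^(97/29) ≈ 0.0984.
C₀ = D/Vd = 240/27 ≈ 8.889 mg/L.
Before the 5th dose, 4 doses have been given. Superposition: Cmin = C₀·(f + f² + … + f^4).
≈ 8.889 × (0.0984 + 0.0097 + 0.0010 + 0.0001) ≈ 8.889 × 0.1092 ≈ 0.971 mg/L.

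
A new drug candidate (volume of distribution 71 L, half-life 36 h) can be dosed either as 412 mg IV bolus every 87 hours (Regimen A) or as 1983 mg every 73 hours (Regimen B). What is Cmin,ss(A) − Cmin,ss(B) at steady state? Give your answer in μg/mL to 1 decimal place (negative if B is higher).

-7.7 μg/mL

Regimen A: f = (1/2)^(87/36) ≈ 0.1873; Cmin,ss = (412/71)·f/(1−f) ≈ 1.337 μg/mL.
Regimen B: f = (1/2)^(73/36) ≈ 0.2452; Cmin,ss = (1983/71)·f/(1−f) ≈ 9.073 μg/mL.
Difference ≈ 1.337 − 9.073 ≈ -7.736 μg/mL.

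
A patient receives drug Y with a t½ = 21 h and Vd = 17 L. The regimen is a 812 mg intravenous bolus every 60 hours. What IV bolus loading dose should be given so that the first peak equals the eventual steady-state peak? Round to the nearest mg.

942 mg

f = (1/2)^(60/21) ≈ 0.138011; accumulation ratio R = 1/(1−f) ≈ 1.16011.
Loading dose to hit Cmax,ss on first dose: D_load = D_maint·R ≈ 812 × 1.16011 ≈ 942.01 mg.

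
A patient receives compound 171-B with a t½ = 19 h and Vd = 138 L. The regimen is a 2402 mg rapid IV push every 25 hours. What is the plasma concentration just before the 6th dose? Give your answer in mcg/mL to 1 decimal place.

f = (1/2)^(τ/t½) = (1/2)^(25/19) ≈ 0.4017.
C₀ = D/Vd = 2402/138 ≈ 17.406 mcg/mL.
Before the 6th dose, 5 doses have been given. Superposition: Cmin = C₀·(f + f² + … + f^5).
≈ 17.406 × (0.4017 + 0.1614 + 0.0648 + 0.0260 + 0.0105) ≈ 17.406 × 0.6644 ≈ 11.565 mcg/mL.

11.6 mcg/mL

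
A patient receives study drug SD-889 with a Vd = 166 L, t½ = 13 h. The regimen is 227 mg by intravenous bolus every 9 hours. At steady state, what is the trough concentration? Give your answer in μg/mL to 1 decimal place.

τ/t½ = 9/13 ≈ 0.69231, so fraction remaining f = (1/2)^(9/13) ≈ 0.6189.
Accumulation ratio R = 1/(1 − f) ≈ 1/0.3811 ≈ 2.6240.
Each bolus raises the concentration by D/Vd = 227/166 ≈ 1.367 μg/mL.
Steady-state peak Cmax,ss = C₀·R ≈ 1.367 × 2.6240 ≈ 3.587 μg/mL.
One interval later, Cmin,ss = Cmax,ss·e^(−kτ) ≈ 3.587 × 0.6189 ≈ 2.220 μg/mL.

2.2 μg/mL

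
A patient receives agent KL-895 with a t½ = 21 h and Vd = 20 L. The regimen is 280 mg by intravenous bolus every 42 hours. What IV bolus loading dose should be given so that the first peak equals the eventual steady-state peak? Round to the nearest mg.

373 mg

f = (1/2)^(42/21) ≈ 0.250000; accumulation ratio R = 1/(1−f) ≈ 1.33333.
Loading dose to hit Cmax,ss on first dose: D_load = D_maint·R ≈ 280 × 1.33333 ≈ 373.33 mg.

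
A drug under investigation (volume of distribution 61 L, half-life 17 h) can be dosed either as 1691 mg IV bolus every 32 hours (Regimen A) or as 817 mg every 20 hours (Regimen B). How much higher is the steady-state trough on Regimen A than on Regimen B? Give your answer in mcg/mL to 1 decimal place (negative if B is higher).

Regimen A: f = (1/2)^(32/17) ≈ 0.2712; Cmin,ss = (1691/61)·f/(1−f) ≈ 10.316 mcg/mL.
Regimen B: f = (1/2)^(20/17) ≈ 0.4424; Cmin,ss = (817/61)·f/(1−f) ≈ 10.626 mcg/mL.
Difference ≈ 10.316 − 10.626 ≈ -0.310 mcg/mL.

-0.3 mcg/mL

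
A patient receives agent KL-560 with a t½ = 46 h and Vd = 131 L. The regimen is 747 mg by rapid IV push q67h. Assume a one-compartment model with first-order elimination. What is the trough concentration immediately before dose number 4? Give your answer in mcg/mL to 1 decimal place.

3.1 mcg/mL

f = (1/2)^(τ/t½) = (1/2)^(67/46) ≈ 0.3644.
C₀ = D/Vd = 747/131 ≈ 5.702 mcg/mL.
Before the 4th dose, 3 doses have been given. Superposition: Cmin = C₀·(f + f² + … + f^3).
≈ 5.702 × (0.3644 + 0.1328 + 0.0484) ≈ 5.702 × 0.5456 ≈ 3.111 mcg/mL.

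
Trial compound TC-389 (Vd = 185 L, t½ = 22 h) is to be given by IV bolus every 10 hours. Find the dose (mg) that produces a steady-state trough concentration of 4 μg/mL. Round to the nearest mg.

274 mg

τ/t½ = 10/22 ≈ 0.45455, so f = (1/2)^(10/22) ≈ 0.729740.
Cmin,ss = (D/Vd)·f/(1−f), so D = Cmin,ss·Vd·(1−f)/f.
D = 4 × 185 × (1−f)/f ≈ 4 × 185 × 0.37035 ≈ 274.06 mg.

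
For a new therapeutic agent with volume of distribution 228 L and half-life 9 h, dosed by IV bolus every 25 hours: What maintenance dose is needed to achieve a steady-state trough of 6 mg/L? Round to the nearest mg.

τ/t½ = 25/9 ≈ 2.7778, so f = (1/2)^(25/9) ≈ 0.145816.
Cmin,ss = (D/Vd)·f/(1−f), so D = Cmin,ss·Vd·(1−f)/f.
D = 6 × 228 × (1−f)/f ≈ 6 × 228 × 5.85796 ≈ 8013.69 mg.

8014 mg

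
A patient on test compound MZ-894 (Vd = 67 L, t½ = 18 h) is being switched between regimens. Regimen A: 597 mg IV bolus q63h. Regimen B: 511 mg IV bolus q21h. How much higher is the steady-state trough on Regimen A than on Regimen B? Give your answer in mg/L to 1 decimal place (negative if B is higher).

Regimen A: f = (1/2)^(63/18) ≈ 0.0884; Cmin,ss = (597/67)·f/(1−f) ≈ 0.864 mg/L.
Regimen B: f = (1/2)^(21/18) ≈ 0.4454; Cmin,ss = (511/67)·f/(1−f) ≈ 6.125 mg/L.
Difference ≈ 0.864 − 6.125 ≈ -5.261 mg/L.

-5.3 mg/L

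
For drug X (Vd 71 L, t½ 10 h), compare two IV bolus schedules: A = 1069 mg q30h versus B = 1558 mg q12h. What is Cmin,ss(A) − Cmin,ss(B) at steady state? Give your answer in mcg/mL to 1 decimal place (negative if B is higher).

Regimen A: f = (1/2)^(30/10) ≈ 0.1250; Cmin,ss = (1069/71)·f/(1−f) ≈ 2.151 mcg/mL.
Regimen B: f = (1/2)^(12/10) ≈ 0.4353; Cmin,ss = (1558/71)·f/(1−f) ≈ 16.915 mcg/mL.
Difference ≈ 2.151 − 16.915 ≈ -14.764 mcg/mL.

-14.8 mcg/mL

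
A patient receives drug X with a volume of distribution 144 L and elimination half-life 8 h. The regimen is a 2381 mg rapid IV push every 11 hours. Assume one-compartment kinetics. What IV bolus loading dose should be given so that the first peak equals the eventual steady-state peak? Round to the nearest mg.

3875 mg

f = (1/2)^(11/8) ≈ 0.385553; accumulation ratio R = 1/(1−f) ≈ 1.62748.
Loading dose to hit Cmax,ss on first dose: D_load = D_maint·R ≈ 2381 × 1.62748 ≈ 3875.03 mg.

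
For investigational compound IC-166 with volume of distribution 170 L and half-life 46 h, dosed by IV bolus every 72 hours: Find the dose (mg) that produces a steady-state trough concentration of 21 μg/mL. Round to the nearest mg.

6994 mg

τ/t½ = 72/46 ≈ 1.5652, so f = (1/2)^(72/46) ≈ 0.337927.
Cmin,ss = (D/Vd)·f/(1−f), so D = Cmin,ss·Vd·(1−f)/f.
D = 21 × 170 × (1−f)/f ≈ 21 × 170 × 1.95922 ≈ 6994.42 mg.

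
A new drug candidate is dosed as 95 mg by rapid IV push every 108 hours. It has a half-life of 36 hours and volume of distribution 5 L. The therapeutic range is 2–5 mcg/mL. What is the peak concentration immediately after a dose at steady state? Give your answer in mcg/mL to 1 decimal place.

τ = 108 h = 3 half-lives, so f = (1/2)^3 = 0.125.
At steady state, R = 1/(1 − 0.125) = 8/7.
Single-dose peak C₀ = D/Vd = 95/5 = 19 mcg/mL.
Steady-state peak Cmax,ss = C₀·R = 19 × 8/7 ≈ 21.714 mcg/mL.
Peak 21.7 mcg/mL vs MTC 5 mcg/mL: exceeds toxic threshold.

21.7 mcg/mL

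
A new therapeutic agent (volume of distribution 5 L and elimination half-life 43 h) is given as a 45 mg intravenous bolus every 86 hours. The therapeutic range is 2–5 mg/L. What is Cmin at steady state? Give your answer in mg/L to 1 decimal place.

τ = 86 h = 2 half-lives, so f = (1/2)^2 = 0.25.
Accumulation ratio R = 1/(1 − f) = 1/0.75 = 4/3.
Single-dose peak C₀ = D/Vd = 45/5 = 9 mg/L.
Steady-state peak Cmax,ss = C₀·R = 9 × 4/3 ≈ 12.000 mg/L.
Steady-state trough Cmin,ss = Cmax,ss·f ≈ 12.000 × 0.25 ≈ 3.000 mg/L.
Trough 3.0 mg/L vs MEC 2 mg/L: adequate.

3.0 mg/L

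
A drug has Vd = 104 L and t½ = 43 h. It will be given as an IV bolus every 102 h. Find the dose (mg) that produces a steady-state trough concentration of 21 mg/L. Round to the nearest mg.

9122 mg

τ/t½ = 102/43 ≈ 2.3721, so f = (1/2)^(102/43) ≈ 0.193165.
Cmin,ss = (D/Vd)·f/(1−f), so D = Cmin,ss·Vd·(1−f)/f.
D = 21 × 104 × (1−f)/f ≈ 21 × 104 × 4.17692 ≈ 9122.39 mg.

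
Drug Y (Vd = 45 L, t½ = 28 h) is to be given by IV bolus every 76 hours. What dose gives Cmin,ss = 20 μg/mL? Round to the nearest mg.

τ/t½ = 76/28 ≈ 2.7143, so f = (1/2)^(76/28) ≈ 0.152377.
Cmin,ss = (D/Vd)·f/(1−f), so D = Cmin,ss·Vd·(1−f)/f.
D = 20 × 45 × (1−f)/f ≈ 20 × 45 × 5.56267 ≈ 5006.40 mg.

5006 mg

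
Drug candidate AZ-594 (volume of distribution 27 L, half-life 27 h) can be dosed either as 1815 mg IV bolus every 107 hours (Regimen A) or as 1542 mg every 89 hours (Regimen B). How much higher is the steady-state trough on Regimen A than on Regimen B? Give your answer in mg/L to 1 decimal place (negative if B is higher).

-1.9 mg/L

Regimen A: f = (1/2)^(107/27) ≈ 0.0641; Cmin,ss = (1815/27)·f/(1−f) ≈ 4.604 mg/L.
Regimen B: f = (1/2)^(89/27) ≈ 0.1018; Cmin,ss = (1542/27)·f/(1−f) ≈ 6.473 mg/L.
Difference ≈ 4.604 − 6.473 ≈ -1.869 mg/L.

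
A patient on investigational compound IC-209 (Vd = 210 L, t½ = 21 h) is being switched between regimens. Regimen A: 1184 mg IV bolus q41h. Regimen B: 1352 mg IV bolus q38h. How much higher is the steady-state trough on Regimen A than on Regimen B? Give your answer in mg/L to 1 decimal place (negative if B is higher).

-0.6 mg/L

Regimen A: f = (1/2)^(41/21) ≈ 0.2584; Cmin,ss = (1184/210)·f/(1−f) ≈ 1.965 mg/L.
Regimen B: f = (1/2)^(38/21) ≈ 0.2853; Cmin,ss = (1352/210)·f/(1−f) ≈ 2.570 mg/L.
Difference ≈ 1.965 − 2.570 ≈ -0.605 mg/L.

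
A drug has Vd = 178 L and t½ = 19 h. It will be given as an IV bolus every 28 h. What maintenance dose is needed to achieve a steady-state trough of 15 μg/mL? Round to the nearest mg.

τ/t½ = 28/19 ≈ 1.4737, so f = (1/2)^(28/19) ≈ 0.360062.
Cmin,ss = (D/Vd)·f/(1−f), so D = Cmin,ss·Vd·(1−f)/f.
D = 15 × 178 × (1−f)/f ≈ 15 × 178 × 1.77730 ≈ 4745.39 mg.

4745 mg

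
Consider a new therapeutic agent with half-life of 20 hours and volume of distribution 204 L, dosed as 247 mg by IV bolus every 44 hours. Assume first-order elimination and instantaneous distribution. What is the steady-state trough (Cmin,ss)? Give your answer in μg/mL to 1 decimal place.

0.3 μg/mL

k = ln2/t½ = ln2/20 ≈ 0.034657 h⁻¹; fraction remaining f = e^(−kτ) = e^(−0.034657×44) ≈ 0.2176.
At steady state, accumulation factor R = 1/(1 − e^(−kτ)) ≈ 1.2781.
Single-dose peak C₀ = D/Vd = 247/204 ≈ 1.211 μg/mL.
Steady-state peak Cmax,ss = C₀·R ≈ 1.211 × 1.2781 ≈ 1.548 μg/mL.
Steady-state trough Cmin,ss = Cmax,ss·f ≈ 1.548 × 0.2176 ≈ 0.337 μg/mL.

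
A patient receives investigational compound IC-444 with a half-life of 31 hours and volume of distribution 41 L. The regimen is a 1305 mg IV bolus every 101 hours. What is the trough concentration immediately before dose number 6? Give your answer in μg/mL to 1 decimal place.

3.7 μg/mL

f = (1/2)^(τ/t½) = (1/2)^(101/31) ≈ 0.1045.
C₀ = D/Vd = 1305/41 ≈ 31.829 μg/mL.
Before the 6th dose, 5 doses have been given. Superposition: Cmin = C₀·(f + f² + … + f^5).
≈ 31.829 × (0.1045 + 0.0109 + 0.0011 + 0.0001 + 0.0000) ≈ 31.829 × 0.1166 ≈ 3.711 μg/mL.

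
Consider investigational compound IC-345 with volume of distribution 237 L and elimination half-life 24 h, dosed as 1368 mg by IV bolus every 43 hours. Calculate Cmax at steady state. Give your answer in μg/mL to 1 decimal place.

k = ln2/t½ = ln2/24 ≈ 0.028881 h⁻¹; fraction remaining f = e^(−kτ) = e^(−0.028881×43) ≈ 0.2888.
At steady state, accumulation factor R = 1/(1 − e^(−kτ)) ≈ 1.4061.
Each bolus raises the concentration by D/Vd = 1368/237 ≈ 5.772 μg/mL.
Steady-state peak Cmax,ss = C₀·R ≈ 5.772 × 1.4061 ≈ 8.116 μg/mL.

8.1 μg/mL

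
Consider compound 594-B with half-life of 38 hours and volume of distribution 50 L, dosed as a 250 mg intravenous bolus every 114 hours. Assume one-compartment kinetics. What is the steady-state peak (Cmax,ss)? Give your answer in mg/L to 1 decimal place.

The dosing interval is 3 half-lives, so f = 2^(−3) = 0.125.
At steady state, R = 1/(1 − 0.125) = 8/7.
Single-dose peak C₀ = D/Vd = 250/50 = 5 mg/L.
Steady-state peak Cmax,ss = C₀·R = 5 × 8/7 ≈ 5.714 mg/L.

5.7 mg/L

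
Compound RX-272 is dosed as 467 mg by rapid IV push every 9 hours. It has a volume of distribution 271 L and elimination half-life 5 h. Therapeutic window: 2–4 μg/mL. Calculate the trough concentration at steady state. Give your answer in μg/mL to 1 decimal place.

0.7 μg/mL

Over one 9-h interval, 9/5 ≈ 1.8 half-lives elapse, leaving f ≈ 0.2872 of each dose.
At steady state, accumulation factor R = 1/(1 − e^(−kτ)) ≈ 1.4029.
Single-dose peak C₀ = D/Vd = 467/271 ≈ 1.723 μg/mL.
Cmax,ss = C₀/(1 − f) ≈ 1.723/0.7128 ≈ 2.417 μg/mL.
One interval later, Cmin,ss = Cmax,ss·e^(−kτ) ≈ 2.417 × 0.2872 ≈ 0.694 μg/mL.
Trough 0.7 μg/mL vs MEC 2 μg/mL: subtherapeutic.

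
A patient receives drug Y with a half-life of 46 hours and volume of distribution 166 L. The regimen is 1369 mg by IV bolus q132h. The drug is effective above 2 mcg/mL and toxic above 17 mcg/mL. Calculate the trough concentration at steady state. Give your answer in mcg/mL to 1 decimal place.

1.3 mcg/mL

Over one 132-h interval, 132/46 ≈ 2.8696 half-lives elapse, leaving f ≈ 0.1368 of each dose.
Single-dose peak C₀ = D/Vd = 1369/166 ≈ 8.247 mcg/mL.
Steady-state trough Cmin,ss = C₀·f/(1−f) ≈ 8.247 × 0.1368/0.8632 ≈ 1.307 mcg/mL.
Trough 1.3 mcg/mL vs MEC 2 mcg/mL: subtherapeutic.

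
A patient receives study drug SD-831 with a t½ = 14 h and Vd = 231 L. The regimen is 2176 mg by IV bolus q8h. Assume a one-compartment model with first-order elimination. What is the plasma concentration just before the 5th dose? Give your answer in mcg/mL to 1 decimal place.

f = (1/2)^(τ/t½) = (1/2)^(8/14) ≈ 0.6730.
C₀ = D/Vd = 2176/231 ≈ 9.420 mcg/mL.
Before the 5th dose, 4 doses have been given. Superposition: Cmin = C₀·(f + f² + … + f^4).
≈ 9.420 × (0.6730 + 0.4529 + 0.3048 + 0.2051) ≈ 9.420 × 1.6358 ≈ 15.409 mcg/mL.

15.4 mcg/mL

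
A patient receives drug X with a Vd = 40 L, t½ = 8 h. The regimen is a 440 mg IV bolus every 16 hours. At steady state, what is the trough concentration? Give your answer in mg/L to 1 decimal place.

3.7 mg/L

The dosing interval is 2 half-lives, so f = 2^(−2) = 0.25.
At steady state, R = 1/(1 − 0.25) = 4/3.
Single-dose peak C₀ = D/Vd = 440/40 = 11 mg/L.
Steady-state peak Cmax,ss = C₀·R = 11 × 4/3 ≈ 14.667 mg/L.
Steady-state trough Cmin,ss = Cmax,ss·f ≈ 14.667 × 0.25 ≈ 3.667 mg/L.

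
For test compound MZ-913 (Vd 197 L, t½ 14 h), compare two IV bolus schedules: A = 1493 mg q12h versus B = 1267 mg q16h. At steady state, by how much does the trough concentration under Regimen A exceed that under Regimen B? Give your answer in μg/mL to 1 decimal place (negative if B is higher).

Regimen A: f = (1/2)^(12/14) ≈ 0.5520; Cmin,ss = (1493/197)·f/(1−f) ≈ 9.338 μg/mL.
Regimen B: f = (1/2)^(16/14) ≈ 0.4529; Cmin,ss = (1267/197)·f/(1−f) ≈ 5.324 μg/mL.
Difference ≈ 9.338 − 5.324 ≈ 4.014 μg/mL.

4.0 μg/mL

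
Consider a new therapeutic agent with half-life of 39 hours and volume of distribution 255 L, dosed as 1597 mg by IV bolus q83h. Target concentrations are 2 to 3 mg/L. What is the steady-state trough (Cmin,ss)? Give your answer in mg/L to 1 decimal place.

Over one 83-h interval, 83/39 ≈ 2.1282 half-lives elapse, leaving f ≈ 0.2287 of each dose.
At steady state, accumulation factor R = 1/(1 − e^(−kτ)) ≈ 1.2965.
Each bolus raises the concentration by D/Vd = 1597/255 ≈ 6.263 mg/L.
Cmax,ss = C₀/(1 − f) ≈ 6.263/0.7713 ≈ 8.120 mg/L.
One interval later, Cmin,ss = Cmax,ss·e^(−kτ) ≈ 8.120 × 0.2287 ≈ 1.857 mg/L.
Trough 1.9 mg/L vs MEC 2 mg/L: subtherapeutic.

1.9 mg/L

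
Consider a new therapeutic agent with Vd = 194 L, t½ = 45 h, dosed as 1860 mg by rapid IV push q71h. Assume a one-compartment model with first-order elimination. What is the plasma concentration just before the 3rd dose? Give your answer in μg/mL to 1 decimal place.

f = (1/2)^(τ/t½) = (1/2)^(71/45) ≈ 0.3350.
C₀ = D/Vd = 1860/194 ≈ 9.588 μg/mL.
Before the 3rd dose, 2 doses have been given. Superposition: Cmin = C₀·(f + f²).
≈ 9.588 × (0.3350 + 0.1122) ≈ 9.588 × 0.4472 ≈ 4.288 μg/mL.

4.3 μg/mL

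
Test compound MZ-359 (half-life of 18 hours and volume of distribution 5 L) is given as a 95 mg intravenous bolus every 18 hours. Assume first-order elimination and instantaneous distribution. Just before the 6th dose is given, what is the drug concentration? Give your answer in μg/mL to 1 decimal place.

f = (1/2)^(τ/t½) = (1/2)^(18/18) ≈ 0.5000.
C₀ = D/Vd = 95/5 ≈ 19.000 μg/mL.
Before the 6th dose, 5 doses have been given. Superposition: Cmin = C₀·(f + f² + … + f^5).
≈ 19.000 × (0.5000 + 0.2500 + 0.1250 + 0.0625 + 0.0313) ≈ 19.000 × 0.9688 ≈ 18.407 μg/mL.

18.4 μg/mL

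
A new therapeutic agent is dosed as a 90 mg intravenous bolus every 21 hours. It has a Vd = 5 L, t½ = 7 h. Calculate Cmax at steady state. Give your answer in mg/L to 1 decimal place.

τ = 21 h = 3 half-lives, so f = (1/2)^3 = 0.125.
At steady state, R = 1/(1 − 0.125) = 8/7.
Single-dose peak C₀ = D/Vd = 90/5 = 18 mg/L.
Steady-state peak Cmax,ss = C₀·R = 18 × 8/7 ≈ 20.571 mg/L.

20.6 mg/L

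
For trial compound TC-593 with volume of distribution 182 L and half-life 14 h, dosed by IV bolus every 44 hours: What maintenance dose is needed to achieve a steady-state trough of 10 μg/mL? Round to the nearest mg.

τ/t½ = 44/14 ≈ 3.1429, so f = (1/2)^(44/14) ≈ 0.113215.
Cmin,ss = (D/Vd)·f/(1−f), so D = Cmin,ss·Vd·(1−f)/f.
D = 10 × 182 × (1−f)/f ≈ 10 × 182 × 7.83275 ≈ 14255.60 mg.

14256 mg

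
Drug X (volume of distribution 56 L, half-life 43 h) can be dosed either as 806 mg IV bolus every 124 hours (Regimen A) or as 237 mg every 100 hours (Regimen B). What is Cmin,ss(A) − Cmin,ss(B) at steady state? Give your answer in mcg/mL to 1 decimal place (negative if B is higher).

Regimen A: f = (1/2)^(124/43) ≈ 0.1355; Cmin,ss = (806/56)·f/(1−f) ≈ 2.256 mcg/mL.
Regimen B: f = (1/2)^(100/43) ≈ 0.1995; Cmin,ss = (237/56)·f/(1−f) ≈ 1.055 mcg/mL.
Difference ≈ 2.256 − 1.055 ≈ 1.201 mcg/mL.

1.2 mcg/mL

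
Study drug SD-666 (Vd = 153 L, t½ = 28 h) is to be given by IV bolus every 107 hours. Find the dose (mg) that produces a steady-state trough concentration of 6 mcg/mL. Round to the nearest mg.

τ/t½ = 107/28 ≈ 3.8214, so f = (1/2)^(107/28) ≈ 0.070735.
Cmin,ss = (D/Vd)·f/(1−f), so D = Cmin,ss·Vd·(1−f)/f.
D = 6 × 153 × (1−f)/f ≈ 6 × 153 × 13.13727 ≈ 12060.01 mg.

12060 mg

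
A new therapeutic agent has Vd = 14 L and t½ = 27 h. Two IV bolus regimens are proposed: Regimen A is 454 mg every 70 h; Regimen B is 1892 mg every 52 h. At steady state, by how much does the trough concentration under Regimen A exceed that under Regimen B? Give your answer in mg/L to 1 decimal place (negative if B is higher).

-41.8 mg/L

Regimen A: f = (1/2)^(70/27) ≈ 0.1658; Cmin,ss = (454/14)·f/(1−f) ≈ 6.445 mg/L.
Regimen B: f = (1/2)^(52/27) ≈ 0.2632; Cmin,ss = (1892/14)·f/(1−f) ≈ 48.276 mg/L.
Difference ≈ 6.445 − 48.276 ≈ -41.831 mg/L.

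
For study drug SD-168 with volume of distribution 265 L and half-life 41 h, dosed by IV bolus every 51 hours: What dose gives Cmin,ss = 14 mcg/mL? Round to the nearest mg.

τ/t½ = 51/41 ≈ 1.2439, so f = (1/2)^(51/41) ≈ 0.422229.
Cmin,ss = (D/Vd)·f/(1−f), so D = Cmin,ss·Vd·(1−f)/f.
D = 14 × 265 × (1−f)/f ≈ 14 × 265 × 1.36838 ≈ 5076.69 mg.

5077 mg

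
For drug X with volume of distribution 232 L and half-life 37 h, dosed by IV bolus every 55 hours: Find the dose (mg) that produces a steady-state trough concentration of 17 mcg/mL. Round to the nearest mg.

τ/t½ = 55/37 ≈ 1.4865, so f = (1/2)^(55/37) ≈ 0.356881.
Cmin,ss = (D/Vd)·f/(1−f), so D = Cmin,ss·Vd·(1−f)/f.
D = 17 × 232 × (1−f)/f ≈ 17 × 232 × 1.80205 ≈ 7107.29 mg.

7107 mg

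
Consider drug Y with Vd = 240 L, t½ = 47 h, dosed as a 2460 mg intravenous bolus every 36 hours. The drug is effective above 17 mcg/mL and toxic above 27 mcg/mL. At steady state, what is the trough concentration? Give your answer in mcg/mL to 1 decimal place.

14.6 mcg/mL

τ/t½ = 36/47 ≈ 0.76596, so fraction remaining f = (1/2)^(36/47) ≈ 0.5881.
Accumulation ratio R = 1/(1 − f) ≈ 1/0.4119 ≈ 2.4278.
Single-dose peak C₀ = D/Vd = 2460/240 ≈ 10.250 mcg/mL.
Steady-state peak Cmax,ss = C₀·R ≈ 10.250 × 2.4278 ≈ 24.885 mcg/mL.
One interval later, Cmin,ss = Cmax,ss·e^(−kτ) ≈ 24.885 × 0.5881 ≈ 14.635 mcg/mL.
Trough 14.6 mcg/mL vs MEC 17 mcg/mL: subtherapeutic.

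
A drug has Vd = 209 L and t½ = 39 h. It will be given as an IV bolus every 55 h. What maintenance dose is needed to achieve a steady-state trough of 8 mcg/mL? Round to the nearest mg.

2772 mg

τ/t½ = 55/39 ≈ 1.4103, so f = (1/2)^(55/39) ≈ 0.376245.
Cmin,ss = (D/Vd)·f/(1−f), so D = Cmin,ss·Vd·(1−f)/f.
D = 8 × 209 × (1−f)/f ≈ 8 × 209 × 1.65784 ≈ 2771.91 mg.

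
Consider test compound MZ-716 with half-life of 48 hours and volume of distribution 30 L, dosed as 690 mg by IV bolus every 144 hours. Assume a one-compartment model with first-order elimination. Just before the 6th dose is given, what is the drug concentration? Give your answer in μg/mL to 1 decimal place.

f = (1/2)^(τ/t½) = (1/2)^(144/48) ≈ 0.1250.
C₀ = D/Vd = 690/30 ≈ 23.000 μg/mL.
Before the 6th dose, 5 doses have been given. Superposition: Cmin = C₀·(f + f² + … + f^5).
≈ 23.000 × (0.1250 + 0.0156 + 0.0020 + 0.0002 + 0.0000) ≈ 23.000 × 0.1428 ≈ 3.284 μg/mL.

3.3 μg/mL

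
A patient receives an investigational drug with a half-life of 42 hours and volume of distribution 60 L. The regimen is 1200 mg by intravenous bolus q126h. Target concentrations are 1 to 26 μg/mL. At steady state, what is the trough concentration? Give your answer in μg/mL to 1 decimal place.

The dosing interval is 3 half-lives, so f = 2^(−3) = 0.125.
At steady state, R = 1/(1 − 0.125) = 8/7.
Single-dose peak C₀ = D/Vd = 1200/60 = 20 μg/mL.
Steady-state peak Cmax,ss = C₀·R = 20 × 8/7 ≈ 22.857 μg/mL.
Steady-state trough Cmin,ss = Cmax,ss·f ≈ 22.857 × 0.125 ≈ 2.857 μg/mL.
Trough 2.9 μg/mL vs MEC 1 μg/mL: adequate.

2.9 μg/mL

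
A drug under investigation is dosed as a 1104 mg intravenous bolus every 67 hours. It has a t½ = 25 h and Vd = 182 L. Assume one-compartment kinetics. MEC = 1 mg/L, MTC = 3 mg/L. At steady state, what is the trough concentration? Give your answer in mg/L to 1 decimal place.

k = ln2/t½ = ln2/25 ≈ 0.027726 h⁻¹; fraction remaining f = e^(−kτ) = e^(−0.027726×67) ≈ 0.1560.
Single-dose peak C₀ = D/Vd = 1104/182 ≈ 6.066 mg/L.
Steady-state trough Cmin,ss = C₀·f/(1−f) ≈ 6.066 × 0.1560/0.8440 ≈ 1.121 mg/L.
Trough 1.1 mg/L vs MEC 1 mg/L: adequate.

1.1 mg/L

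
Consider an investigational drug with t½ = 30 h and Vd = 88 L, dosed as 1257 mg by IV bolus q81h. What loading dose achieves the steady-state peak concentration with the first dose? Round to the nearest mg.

f = (1/2)^(81/30) ≈ 0.153893; accumulation ratio R = 1/(1−f) ≈ 1.18188.
Loading dose to hit Cmax,ss on first dose: D_load = D_maint·R ≈ 1257 × 1.18188 ≈ 1485.62 mg.

1486 mg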